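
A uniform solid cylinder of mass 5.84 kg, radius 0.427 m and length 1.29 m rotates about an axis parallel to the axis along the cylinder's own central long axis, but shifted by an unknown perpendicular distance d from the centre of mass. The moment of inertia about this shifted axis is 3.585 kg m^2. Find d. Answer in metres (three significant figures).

About the centre-of-mass axis, I_cm = (1/2)MR² = (1/2)(5.84)(0.427)² = 0.5324 kg m^2.
Parallel axis theorem: I = I_cm + Md², so Md² = 3.585 − 0.5324 = 3.0526 kg m^2.
d = √(3.0526 / 5.84) = 0.72298 m.

0.723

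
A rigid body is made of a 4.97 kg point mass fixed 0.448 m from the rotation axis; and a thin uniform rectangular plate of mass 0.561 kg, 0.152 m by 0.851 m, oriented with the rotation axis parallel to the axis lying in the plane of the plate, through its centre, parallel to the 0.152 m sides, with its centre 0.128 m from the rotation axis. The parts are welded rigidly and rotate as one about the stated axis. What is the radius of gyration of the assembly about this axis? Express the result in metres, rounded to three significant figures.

0.434

Point mass: I_cm = 0; centre at d = 0.448 m, so the parallel axis theorem gives I = 0 + (4.97)(0.448)² = 0.9975 kg·m².
Rectangular plate: I_cm = (1/12)Mb² = (1/12)(0.561)(0.851)² = 0.033856 kg·m²; centre at d = 0.128 m, so the parallel axis theorem gives I = 0.033856 + (0.561)(0.128)² = 0.043048 kg·m².
Total I = 1.0405 kg·m²; total mass M = 5.531 kg.
k = √(I/M) = √(1.0405/5.531) = 0.43374 m.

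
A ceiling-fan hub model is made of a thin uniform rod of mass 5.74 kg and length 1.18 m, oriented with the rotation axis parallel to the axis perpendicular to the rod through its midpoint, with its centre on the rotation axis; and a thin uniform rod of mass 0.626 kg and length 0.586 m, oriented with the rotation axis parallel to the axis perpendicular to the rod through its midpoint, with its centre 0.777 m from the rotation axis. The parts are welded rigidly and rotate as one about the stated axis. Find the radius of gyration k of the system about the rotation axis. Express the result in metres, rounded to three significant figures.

Thin rod: I_cm = (1/12)ML² = (1/12)(5.74)(1.18)² = 0.66603 kg m²; axis through the centre, so I = 0.66603 kg m².
Thin rod: I_cm = (1/12)ML² = (1/12)(0.626)(0.586)² = 0.017914 kg m²; centre at d = 0.777 m, so I = I_cm + Md² gives I = 0.017914 + (0.626)(0.777)² = 0.39585 kg m².
Total I = 1.0619 kg m²; total mass M = 6.366 kg.
k = √(I/M) = √(1.0619/6.366) = 0.40842 m.

0.408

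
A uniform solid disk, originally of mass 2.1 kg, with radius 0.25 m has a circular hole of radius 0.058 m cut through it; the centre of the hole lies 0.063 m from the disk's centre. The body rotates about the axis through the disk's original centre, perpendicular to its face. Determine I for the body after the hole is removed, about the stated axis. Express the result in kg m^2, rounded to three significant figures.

0.0650

Unpierced body about its centre: I₀ = (1/2)MR² = (1/2)(2.1)(0.25)² = 0.065625 kg m^2.
The removed disk has mass m = M·(r/R)² = (2.1)(0.058/0.25)² = 0.11303 kg (same uniform areal density).
Its moment of inertia about the rotation axis (parallel-axis theorem): I_hole = (1/2)mr² + md² = (1/2)(0.11303)(0.058)² + (0.11303)(0.063)² = 0.00063873 kg m^2.
Treating the hole as negative mass, I = I₀ − I_hole = 0.065625 − 0.00063873 = 0.064986 kg m^2.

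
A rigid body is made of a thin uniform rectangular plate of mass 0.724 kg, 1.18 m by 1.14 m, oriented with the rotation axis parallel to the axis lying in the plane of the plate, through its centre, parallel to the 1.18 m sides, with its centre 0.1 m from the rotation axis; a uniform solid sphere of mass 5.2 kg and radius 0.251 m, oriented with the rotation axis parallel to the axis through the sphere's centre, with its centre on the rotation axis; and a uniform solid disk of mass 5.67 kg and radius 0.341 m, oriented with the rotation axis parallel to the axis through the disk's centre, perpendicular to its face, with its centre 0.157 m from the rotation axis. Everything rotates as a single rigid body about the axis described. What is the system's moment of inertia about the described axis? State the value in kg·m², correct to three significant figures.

0.686

Rectangular plate: I_cm = (1/12)Mb² = (1/12)(0.724)(1.14)² = 0.078409 kg·m²; centre at d = 0.1 m, so the parallel axis theorem gives I = 0.078409 + (0.724)(0.1)² = 0.085649 kg·m².
Solid sphere: I_cm = (2/5)MR² = (2/5)(5.2)(0.251)² = 0.13104 kg·m²; axis through the centre, so I = 0.13104 kg·m².
Solid disk: I_cm = (1/2)MR² = (1/2)(5.67)(0.341)² = 0.32966 kg·m²; centre at d = 0.157 m, so the parallel axis theorem gives I = 0.32966 + (5.67)(0.157)² = 0.46942 kg·m².
Total I = 0.085649 + 0.13104 + 0.46942 = 0.68611 kg·m².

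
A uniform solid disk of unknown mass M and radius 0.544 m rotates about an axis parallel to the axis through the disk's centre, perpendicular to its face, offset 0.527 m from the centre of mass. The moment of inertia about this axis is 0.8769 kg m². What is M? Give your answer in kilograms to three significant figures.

2.06

I = I_cm + Md² = (1/2)MR² + Md² = M·[0.5·(0.544)² + (0.527)²] = M·0.4257.
So M = 0.8769 / 0.4257 = 2.0599 kg.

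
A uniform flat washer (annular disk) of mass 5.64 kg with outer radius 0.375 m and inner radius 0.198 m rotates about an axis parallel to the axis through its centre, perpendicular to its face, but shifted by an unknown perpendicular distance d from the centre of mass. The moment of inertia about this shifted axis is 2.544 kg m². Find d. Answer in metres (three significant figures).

About the centre-of-mass axis, I_cm = (1/2)M(R²+r²) = (1/2)(5.64)[(0.375)² + (0.198)²] = 0.50712 kg m².
Parallel axis theorem: I = I_cm + Md², so Md² = 2.544 − 0.50712 = 2.0369 kg m².
d = √(2.0369 / 5.64) = 0.60096 m.

0.601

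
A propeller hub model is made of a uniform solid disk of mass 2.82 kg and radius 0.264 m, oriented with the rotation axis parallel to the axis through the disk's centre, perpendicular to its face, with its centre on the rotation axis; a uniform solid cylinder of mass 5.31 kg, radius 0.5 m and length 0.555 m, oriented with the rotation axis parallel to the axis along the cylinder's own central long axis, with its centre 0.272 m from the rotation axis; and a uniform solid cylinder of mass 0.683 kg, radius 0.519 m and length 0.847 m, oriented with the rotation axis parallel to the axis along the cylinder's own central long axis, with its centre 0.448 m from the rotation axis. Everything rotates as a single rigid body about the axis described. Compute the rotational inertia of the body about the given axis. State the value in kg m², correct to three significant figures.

Solid disk: I_cm = (1/2)MR² = (1/2)(2.82)(0.264)² = 0.098271 kg m²; axis through the centre, so I = 0.098271 kg m².
Solid cylinder: I_cm = (1/2)MR² = (1/2)(5.31)(0.5)² = 0.66375 kg m²; centre at d = 0.272 m, so I = I_cm + Md² gives I = 0.66375 + (5.31)(0.272)² = 1.0566 kg m².
Solid cylinder: I_cm = (1/2)MR² = (1/2)(0.683)(0.519)² = 0.091987 kg m²; centre at d = 0.448 m, so I = I_cm + Md² gives I = 0.091987 + (0.683)(0.448)² = 0.22907 kg m².
Total I = 0.098271 + 1.0566 + 0.22907 = 1.3839 kg m².

1.38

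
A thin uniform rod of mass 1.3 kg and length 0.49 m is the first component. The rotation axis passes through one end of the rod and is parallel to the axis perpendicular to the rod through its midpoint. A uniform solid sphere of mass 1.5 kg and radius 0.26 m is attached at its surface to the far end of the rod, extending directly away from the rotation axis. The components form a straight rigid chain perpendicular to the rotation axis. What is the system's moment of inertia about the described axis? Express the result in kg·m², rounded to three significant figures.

0.988

Thin rod: I_cm = (1/12)ML² = (1/12)(1.3)(0.49)² = 0.026011 kg·m²; centre at d = 0.245 m, so the parallel axis theorem gives I = 0.026011 + (1.3)(0.245)² = 0.10404 kg·m².
Solid sphere: I_cm = (2/5)MR² = (2/5)(1.5)(0.26)² = 0.04056 kg·m²; centre at d = 0.245 + 0.245 + 0.26 = 0.75 m, so the parallel axis theorem gives I = 0.04056 + (1.5)(0.75)² = 0.88431 kg·m².
Total I = 0.10404 + 0.88431 = 0.98835 kg·m².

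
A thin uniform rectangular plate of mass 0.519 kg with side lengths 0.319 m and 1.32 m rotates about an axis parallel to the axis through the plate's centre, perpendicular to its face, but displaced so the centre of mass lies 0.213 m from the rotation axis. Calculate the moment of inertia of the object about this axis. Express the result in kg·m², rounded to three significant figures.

0.103

I_cm = (1/12)M(a²+b²) = (1/12)(0.519)[(0.319)² + (1.32)²] = 0.07976 kg·m²; centre at d = 0.213 m, so I = I_cm + Md² gives I = 0.07976 + (0.519)(0.213)² = 0.10331 kg·m².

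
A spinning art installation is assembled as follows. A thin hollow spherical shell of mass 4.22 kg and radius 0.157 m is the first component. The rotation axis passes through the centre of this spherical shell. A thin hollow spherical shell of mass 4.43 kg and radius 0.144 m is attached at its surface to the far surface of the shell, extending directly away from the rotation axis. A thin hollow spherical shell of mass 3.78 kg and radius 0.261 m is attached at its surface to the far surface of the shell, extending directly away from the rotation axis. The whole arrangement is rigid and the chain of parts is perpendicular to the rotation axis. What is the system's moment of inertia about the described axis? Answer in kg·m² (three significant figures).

Spherical shell: I_cm = (2/3)MR² = (2/3)(4.22)(0.157)² = 0.069346 kg·m²; axis through the centre, so I = 0.069346 kg·m².
Spherical shell: I_cm = (2/3)MR² = (2/3)(4.43)(0.144)² = 0.06124 kg·m²; centre at d = 0.157 + 0.144 = 0.301 m, so the parallel axis theorem gives I = 0.06124 + (4.43)(0.301)² = 0.4626 kg·m².
Spherical shell: I_cm = (2/3)MR² = (2/3)(3.78)(0.261)² = 0.17166 kg·m²; centre at d = 0.157 + 0.144 + 0.144 + 0.261 = 0.706 m, so the parallel axis theorem gives I = 0.17166 + (3.78)(0.706)² = 2.0558 kg·m².
Total I = 0.069346 + 0.4626 + 2.0558 = 2.5877 kg·m².

2.59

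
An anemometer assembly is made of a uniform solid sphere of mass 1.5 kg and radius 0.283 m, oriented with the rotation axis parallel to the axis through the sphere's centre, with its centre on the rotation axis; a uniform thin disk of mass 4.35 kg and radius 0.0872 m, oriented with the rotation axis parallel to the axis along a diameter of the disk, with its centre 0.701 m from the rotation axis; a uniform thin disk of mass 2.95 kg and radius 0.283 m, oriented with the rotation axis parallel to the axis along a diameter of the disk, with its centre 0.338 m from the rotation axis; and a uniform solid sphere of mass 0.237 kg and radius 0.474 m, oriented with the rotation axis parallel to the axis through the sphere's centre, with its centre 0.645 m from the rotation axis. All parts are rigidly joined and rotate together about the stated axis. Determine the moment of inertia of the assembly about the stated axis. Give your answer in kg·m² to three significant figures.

2.71

Solid sphere: I_cm = (2/5)MR² = (2/5)(1.5)(0.283)² = 0.048053 kg·m²; axis through the centre, so I = 0.048053 kg·m².
Thin disk: I_cm = (1/4)MR² = (1/4)(4.35)(0.0872)² = 0.0082692 kg·m²; centre at d = 0.701 m, so the parallel axis theorem gives I = 0.0082692 + (4.35)(0.701)² = 2.1459 kg·m².
Thin disk: I_cm = (1/4)MR² = (1/4)(2.95)(0.283)² = 0.059066 kg·m²; centre at d = 0.338 m, so the parallel axis theorem gives I = 0.059066 + (2.95)(0.338)² = 0.39609 kg·m².
Solid sphere: I_cm = (2/5)MR² = (2/5)(0.237)(0.474)² = 0.021299 kg·m²; centre at d = 0.645 m, so the parallel axis theorem gives I = 0.021299 + (0.237)(0.645)² = 0.1199 kg·m².
Total I = 0.048053 + 2.1459 + 0.39609 + 0.1199 = 2.7099 kg·m².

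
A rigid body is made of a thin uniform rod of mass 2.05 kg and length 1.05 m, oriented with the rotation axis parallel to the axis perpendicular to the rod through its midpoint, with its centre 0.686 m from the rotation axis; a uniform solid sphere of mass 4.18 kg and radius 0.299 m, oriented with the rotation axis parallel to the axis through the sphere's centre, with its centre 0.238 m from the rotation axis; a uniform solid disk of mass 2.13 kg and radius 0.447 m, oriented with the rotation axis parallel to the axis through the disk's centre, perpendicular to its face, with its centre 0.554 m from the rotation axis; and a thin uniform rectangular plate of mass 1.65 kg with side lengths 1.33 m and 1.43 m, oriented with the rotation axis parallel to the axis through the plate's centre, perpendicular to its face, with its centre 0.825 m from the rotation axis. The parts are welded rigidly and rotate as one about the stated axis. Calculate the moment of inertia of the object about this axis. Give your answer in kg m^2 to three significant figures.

Thin rod: I_cm = (1/12)ML² = (1/12)(2.05)(1.05)² = 0.18834 kg m^2; centre at d = 0.686 m, so I = I_cm + Md² gives I = 0.18834 + (2.05)(0.686)² = 1.1531 kg m^2.
Solid sphere: I_cm = (2/5)MR² = (2/5)(4.18)(0.299)² = 0.14948 kg m^2; centre at d = 0.238 m, so I = I_cm + Md² gives I = 0.14948 + (4.18)(0.238)² = 0.38625 kg m^2.
Solid disk: I_cm = (1/2)MR² = (1/2)(2.13)(0.447)² = 0.2128 kg m^2; centre at d = 0.554 m, so I = I_cm + Md² gives I = 0.2128 + (2.13)(0.554)² = 0.86653 kg m^2.
Rectangular plate: I_cm = (1/12)M(a²+b²) = (1/12)(1.65)[(1.33)² + (1.43)²] = 0.5244 kg m^2; centre at d = 0.825 m, so I = I_cm + Md² gives I = 0.5244 + (1.65)(0.825)² = 1.6474 kg m^2.
Total I = 1.1531 + 0.38625 + 0.86653 + 1.6474 = 4.0533 kg m^2.

4.05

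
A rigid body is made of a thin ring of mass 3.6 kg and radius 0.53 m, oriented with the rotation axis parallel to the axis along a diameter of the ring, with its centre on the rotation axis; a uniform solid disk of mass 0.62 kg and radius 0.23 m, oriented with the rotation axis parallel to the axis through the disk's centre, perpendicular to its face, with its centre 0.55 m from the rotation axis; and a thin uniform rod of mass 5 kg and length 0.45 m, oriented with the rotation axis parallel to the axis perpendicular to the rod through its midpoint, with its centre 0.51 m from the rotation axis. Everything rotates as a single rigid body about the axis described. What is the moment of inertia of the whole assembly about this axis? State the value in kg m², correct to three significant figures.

Thin ring: I_cm = (1/2)MR² = (1/2)(3.6)(0.53)² = 0.50562 kg m²; axis through the centre, so I = 0.50562 kg m².
Solid disk: I_cm = (1/2)MR² = (1/2)(0.62)(0.23)² = 0.016399 kg m²; centre at d = 0.55 m, so the parallel axis theorem gives I = 0.016399 + (0.62)(0.55)² = 0.20395 kg m².
Thin rod: I_cm = (1/12)ML² = (1/12)(5)(0.45)² = 0.084375 kg m²; centre at d = 0.51 m, so the parallel axis theorem gives I = 0.084375 + (5)(0.51)² = 1.3849 kg m².
Total I = 0.50562 + 0.20395 + 1.3849 = 2.0944 kg m².

2.09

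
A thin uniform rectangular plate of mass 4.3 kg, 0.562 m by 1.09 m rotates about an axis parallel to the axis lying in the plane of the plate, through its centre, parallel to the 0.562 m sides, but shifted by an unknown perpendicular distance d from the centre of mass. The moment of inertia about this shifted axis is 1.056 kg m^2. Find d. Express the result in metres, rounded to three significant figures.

0.383

About the centre-of-mass axis, I_cm = (1/12)Mb² = (1/12)(4.3)(1.09)² = 0.42574 kg m^2.
Parallel axis theorem: I = I_cm + Md², so Md² = 1.056 − 0.42574 = 0.63026 kg m^2.
d = √(0.63026 / 4.3) = 0.38285 m.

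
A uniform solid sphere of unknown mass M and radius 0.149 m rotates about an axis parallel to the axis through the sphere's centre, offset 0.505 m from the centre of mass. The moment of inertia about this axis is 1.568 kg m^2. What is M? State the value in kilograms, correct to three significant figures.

I = I_cm + Md² = (2/5)MR² + Md² = M·[0.4·(0.149)² + (0.505)²] = M·0.26391.
So M = 1.568 / 0.26391 = 5.9415 kg.

5.94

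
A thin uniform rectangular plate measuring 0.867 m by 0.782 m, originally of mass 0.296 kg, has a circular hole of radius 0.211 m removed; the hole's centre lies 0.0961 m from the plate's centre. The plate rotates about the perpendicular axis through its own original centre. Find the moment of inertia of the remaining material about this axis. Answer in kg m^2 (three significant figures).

Unpierced body about its centre: I₀ = (1/12)M(a²+b²) = (1/12)(0.296)[(0.867)² + (0.782)²] = 0.033626 kg m^2.
The removed disk has mass m = M·πr²/(ab) = (0.296)·π(0.211)²/(0.867·0.782) = 0.061063 kg (same uniform areal density).
Its moment of inertia about the rotation axis (parallel-axis theorem): I_hole = (1/2)mr² + md² = (1/2)(0.061063)(0.211)² + (0.061063)(0.0961)² = 0.0019232 kg m^2.
Treating the hole as negative mass, I = I₀ − I_hole = 0.033626 − 0.0019232 = 0.031703 kg m^2.

0.0317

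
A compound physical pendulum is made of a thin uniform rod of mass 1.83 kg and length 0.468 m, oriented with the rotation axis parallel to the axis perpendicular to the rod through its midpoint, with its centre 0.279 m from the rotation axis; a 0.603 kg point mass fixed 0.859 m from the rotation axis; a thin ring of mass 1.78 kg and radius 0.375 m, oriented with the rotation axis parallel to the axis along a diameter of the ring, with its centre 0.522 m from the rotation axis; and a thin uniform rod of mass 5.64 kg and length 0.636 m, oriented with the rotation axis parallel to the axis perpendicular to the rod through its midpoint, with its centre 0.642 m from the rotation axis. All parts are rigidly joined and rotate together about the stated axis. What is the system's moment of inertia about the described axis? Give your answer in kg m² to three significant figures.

3.75

Thin rod: I_cm = (1/12)ML² = (1/12)(1.83)(0.468)² = 0.033401 kg m²; centre at d = 0.279 m, so I = I_cm + Md² gives I = 0.033401 + (1.83)(0.279)² = 0.17585 kg m².
Point mass: I_cm = 0; centre at d = 0.859 m, so I = I_cm + Md² gives I = 0 + (0.603)(0.859)² = 0.44494 kg m².
Thin ring: I_cm = (1/2)MR² = (1/2)(1.78)(0.375)² = 0.12516 kg m²; centre at d = 0.522 m, so I = I_cm + Md² gives I = 0.12516 + (1.78)(0.522)² = 0.61018 kg m².
Thin rod: I_cm = (1/12)ML² = (1/12)(5.64)(0.636)² = 0.19011 kg m²; centre at d = 0.642 m, so I = I_cm + Md² gives I = 0.19011 + (5.64)(0.642)² = 2.5147 kg m².
Total I = 0.17585 + 0.44494 + 0.61018 + 2.5147 = 3.7457 kg m².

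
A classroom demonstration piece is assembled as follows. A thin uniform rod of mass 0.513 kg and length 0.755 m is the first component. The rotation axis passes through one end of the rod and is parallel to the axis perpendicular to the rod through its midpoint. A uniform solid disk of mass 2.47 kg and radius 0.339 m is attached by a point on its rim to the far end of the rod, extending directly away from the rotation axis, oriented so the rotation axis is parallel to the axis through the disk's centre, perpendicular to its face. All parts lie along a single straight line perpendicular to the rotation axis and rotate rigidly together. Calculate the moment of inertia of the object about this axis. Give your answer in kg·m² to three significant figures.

Thin rod: I_cm = (1/12)ML² = (1/12)(0.513)(0.755)² = 0.024369 kg·m²; centre at d = 0.3775 m, so I = I_cm + Md² gives I = 0.024369 + (0.513)(0.3775)² = 0.097474 kg·m².
Solid disk: I_cm = (1/2)MR² = (1/2)(2.47)(0.339)² = 0.14193 kg·m²; centre at d = 0.3775 + 0.3775 + 0.339 = 1.094 m, so I = I_cm + Md² gives I = 0.14193 + (2.47)(1.094)² = 3.0981 kg·m².
Total I = 0.097474 + 3.0981 = 3.1956 kg·m².

3.20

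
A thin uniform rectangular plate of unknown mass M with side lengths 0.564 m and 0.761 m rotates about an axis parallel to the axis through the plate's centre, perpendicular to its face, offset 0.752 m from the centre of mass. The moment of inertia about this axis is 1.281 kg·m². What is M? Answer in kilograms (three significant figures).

I = I_cm + Md² = (1/12)M(a²+b²) + Md² = M·[0.0833333·[(0.564)² + (0.761)²] + (0.752)²] = M·0.64027.
So M = 1.281 / 0.64027 = 2.0007 kg.

2.00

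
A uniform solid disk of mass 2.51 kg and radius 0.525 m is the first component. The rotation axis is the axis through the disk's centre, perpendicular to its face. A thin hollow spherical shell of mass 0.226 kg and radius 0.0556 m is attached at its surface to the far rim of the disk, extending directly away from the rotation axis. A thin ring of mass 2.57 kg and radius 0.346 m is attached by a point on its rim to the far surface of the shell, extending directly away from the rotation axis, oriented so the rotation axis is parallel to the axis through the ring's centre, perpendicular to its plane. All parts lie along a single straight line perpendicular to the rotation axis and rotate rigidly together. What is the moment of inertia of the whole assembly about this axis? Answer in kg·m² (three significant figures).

3.21

Solid disk: I_cm = (1/2)MR² = (1/2)(2.51)(0.525)² = 0.34591 kg·m²; axis through the centre, so I = 0.34591 kg·m².
Spherical shell: I_cm = (2/3)MR² = (2/3)(0.226)(0.0556)² = 0.00046576 kg·m²; centre at d = 0.525 + 0.0556 = 0.5806 m, so I = I_cm + Md² gives I = 0.00046576 + (0.226)(0.5806)² = 0.07665 kg·m².
Thin ring: I_cm = MR² = (2.57)(0.346)² = 0.30767 kg·m²; centre at d = 0.525 + 0.0556 + 0.0556 + 0.346 = 0.9822 m, so I = I_cm + Md² gives I = 0.30767 + (2.57)(0.9822)² = 2.787 kg·m².
Total I = 0.34591 + 0.07665 + 2.787 = 3.2096 kg·m².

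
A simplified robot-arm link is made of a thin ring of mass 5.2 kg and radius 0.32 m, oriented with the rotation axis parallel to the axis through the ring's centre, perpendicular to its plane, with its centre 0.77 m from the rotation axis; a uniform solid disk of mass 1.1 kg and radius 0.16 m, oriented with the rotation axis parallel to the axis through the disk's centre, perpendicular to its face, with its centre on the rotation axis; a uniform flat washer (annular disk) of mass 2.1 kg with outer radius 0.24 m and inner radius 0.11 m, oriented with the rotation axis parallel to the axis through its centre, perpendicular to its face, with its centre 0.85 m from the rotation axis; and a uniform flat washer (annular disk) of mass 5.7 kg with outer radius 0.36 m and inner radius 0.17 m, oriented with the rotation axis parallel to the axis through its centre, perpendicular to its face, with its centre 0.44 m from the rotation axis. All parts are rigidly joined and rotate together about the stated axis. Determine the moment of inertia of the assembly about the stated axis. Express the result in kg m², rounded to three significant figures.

Thin ring: I_cm = MR² = (5.2)(0.32)² = 0.53248 kg m²; centre at d = 0.77 m, so the parallel axis theorem gives I = 0.53248 + (5.2)(0.77)² = 3.6156 kg m².
Solid disk: I_cm = (1/2)MR² = (1/2)(1.1)(0.16)² = 0.01408 kg m²; axis through the centre, so I = 0.01408 kg m².
Annular disk: I_cm = (1/2)M(R²+r²) = (1/2)(2.1)[(0.24)² + (0.11)²] = 0.073185 kg m²; centre at d = 0.85 m, so the parallel axis theorem gives I = 0.073185 + (2.1)(0.85)² = 1.5904 kg m².
Annular disk: I_cm = (1/2)M(R²+r²) = (1/2)(5.7)[(0.36)² + (0.17)²] = 0.45173 kg m²; centre at d = 0.44 m, so the parallel axis theorem gives I = 0.45173 + (5.7)(0.44)² = 1.5552 kg m².
Total I = 3.6156 + 0.01408 + 1.5904 + 1.5552 = 6.7753 kg m².

6.78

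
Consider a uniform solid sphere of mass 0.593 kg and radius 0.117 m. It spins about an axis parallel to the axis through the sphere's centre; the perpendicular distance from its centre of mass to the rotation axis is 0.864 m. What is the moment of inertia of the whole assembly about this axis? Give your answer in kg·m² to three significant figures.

0.446

I_cm = (2/5)MR² = (2/5)(0.593)(0.117)² = 0.003247 kg·m²; centre at d = 0.864 m, so the parallel axis theorem gives I = 0.003247 + (0.593)(0.864)² = 0.44592 kg·m².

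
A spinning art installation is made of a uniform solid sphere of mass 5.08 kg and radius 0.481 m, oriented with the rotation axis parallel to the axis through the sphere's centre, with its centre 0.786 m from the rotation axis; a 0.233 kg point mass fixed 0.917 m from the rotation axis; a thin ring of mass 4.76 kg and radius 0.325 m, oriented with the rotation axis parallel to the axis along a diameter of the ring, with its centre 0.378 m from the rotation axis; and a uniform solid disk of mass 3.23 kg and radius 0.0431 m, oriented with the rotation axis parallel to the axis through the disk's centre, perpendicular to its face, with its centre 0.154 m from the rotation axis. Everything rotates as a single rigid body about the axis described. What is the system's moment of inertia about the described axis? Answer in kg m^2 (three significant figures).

4.82

Solid sphere: I_cm = (2/5)MR² = (2/5)(5.08)(0.481)² = 0.47013 kg m^2; centre at d = 0.786 m, so the parallel axis theorem gives I = 0.47013 + (5.08)(0.786)² = 3.6085 kg m^2.
Point mass: I_cm = 0; centre at d = 0.917 m, so the parallel axis theorem gives I = 0 + (0.233)(0.917)² = 0.19593 kg m^2.
Thin ring: I_cm = (1/2)MR² = (1/2)(4.76)(0.325)² = 0.25139 kg m^2; centre at d = 0.378 m, so the parallel axis theorem gives I = 0.25139 + (4.76)(0.378)² = 0.93152 kg m^2.
Solid disk: I_cm = (1/2)MR² = (1/2)(3.23)(0.0431)² = 0.003 kg m^2; centre at d = 0.154 m, so the parallel axis theorem gives I = 0.003 + (3.23)(0.154)² = 0.079603 kg m^2.
Total I = 3.6085 + 0.19593 + 0.93152 + 0.079603 = 4.8156 kg m^2.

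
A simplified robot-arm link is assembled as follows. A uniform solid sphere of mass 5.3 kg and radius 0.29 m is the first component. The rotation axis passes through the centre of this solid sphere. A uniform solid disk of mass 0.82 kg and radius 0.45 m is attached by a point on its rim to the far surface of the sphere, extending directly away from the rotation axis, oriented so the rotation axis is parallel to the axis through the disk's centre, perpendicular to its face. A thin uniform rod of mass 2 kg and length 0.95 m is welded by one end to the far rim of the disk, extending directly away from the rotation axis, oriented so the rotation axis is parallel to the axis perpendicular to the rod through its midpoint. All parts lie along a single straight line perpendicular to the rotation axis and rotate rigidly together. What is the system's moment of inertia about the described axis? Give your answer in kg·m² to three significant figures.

Solid sphere: I_cm = (2/5)MR² = (2/5)(5.3)(0.29)² = 0.17829 kg·m²; axis through the centre, so I = 0.17829 kg·m².
Solid disk: I_cm = (1/2)MR² = (1/2)(0.82)(0.45)² = 0.083025 kg·m²; centre at d = 0.29 + 0.45 = 0.74 m, so I = I_cm + Md² gives I = 0.083025 + (0.82)(0.74)² = 0.53206 kg·m².
Thin rod: I_cm = (1/12)ML² = (1/12)(2)(0.95)² = 0.15042 kg·m²; centre at d = 0.29 + 0.45 + 0.45 + 0.475 = 1.665 m, so I = I_cm + Md² gives I = 0.15042 + (2)(1.665)² = 5.6949 kg·m².
Total I = 0.17829 + 0.53206 + 5.6949 = 6.4052 kg·m².

6.41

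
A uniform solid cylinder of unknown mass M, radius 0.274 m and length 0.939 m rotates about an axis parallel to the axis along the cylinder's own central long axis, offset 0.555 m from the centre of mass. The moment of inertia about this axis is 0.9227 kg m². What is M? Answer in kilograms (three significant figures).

I = I_cm + Md² = (1/2)MR² + Md² = M·[0.5·(0.274)² + (0.555)²] = M·0.34556.
So M = 0.9227 / 0.34556 = 2.6701 kg.

2.67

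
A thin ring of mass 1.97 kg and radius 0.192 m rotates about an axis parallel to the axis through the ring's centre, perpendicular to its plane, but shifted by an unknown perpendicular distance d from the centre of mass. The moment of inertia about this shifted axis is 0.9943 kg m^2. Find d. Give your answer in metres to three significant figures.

0.684

About the centre-of-mass axis, I_cm = MR² = (1.97)(0.192)² = 0.072622 kg m^2.
Parallel axis theorem: I = I_cm + Md², so Md² = 0.9943 − 0.072622 = 0.92168 kg m^2.
d = √(0.92168 / 1.97) = 0.684 m.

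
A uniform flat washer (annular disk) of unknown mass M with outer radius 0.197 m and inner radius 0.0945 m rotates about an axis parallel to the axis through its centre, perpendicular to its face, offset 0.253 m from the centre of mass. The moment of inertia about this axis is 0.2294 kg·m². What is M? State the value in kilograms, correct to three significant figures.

2.61

I = I_cm + Md² = (1/2)M(R²+r²) + Md² = M·[0.5·[(0.197)² + (0.0945)²] + (0.253)²] = M·0.087879.
So M = 0.2294 / 0.087879 = 2.6104 kg.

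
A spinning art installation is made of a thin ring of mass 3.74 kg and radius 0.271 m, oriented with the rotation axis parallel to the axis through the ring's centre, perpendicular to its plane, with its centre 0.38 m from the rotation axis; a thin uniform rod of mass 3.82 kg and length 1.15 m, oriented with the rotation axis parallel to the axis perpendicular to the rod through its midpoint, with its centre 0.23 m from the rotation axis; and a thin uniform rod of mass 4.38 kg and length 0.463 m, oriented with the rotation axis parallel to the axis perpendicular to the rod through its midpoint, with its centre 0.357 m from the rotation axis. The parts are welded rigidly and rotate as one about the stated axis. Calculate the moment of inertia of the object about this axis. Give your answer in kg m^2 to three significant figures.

2.07

Thin ring: I_cm = MR² = (3.74)(0.271)² = 0.27467 kg m^2; centre at d = 0.38 m, so the parallel axis theorem gives I = 0.27467 + (3.74)(0.38)² = 0.81473 kg m^2.
Thin rod: I_cm = (1/12)ML² = (1/12)(3.82)(1.15)² = 0.421 kg m^2; centre at d = 0.23 m, so the parallel axis theorem gives I = 0.421 + (3.82)(0.23)² = 0.62307 kg m^2.
Thin rod: I_cm = (1/12)ML² = (1/12)(4.38)(0.463)² = 0.078245 kg m^2; centre at d = 0.357 m, so the parallel axis theorem gives I = 0.078245 + (4.38)(0.357)² = 0.63647 kg m^2.
Total I = 0.81473 + 0.62307 + 0.63647 = 2.0743 kg m^2.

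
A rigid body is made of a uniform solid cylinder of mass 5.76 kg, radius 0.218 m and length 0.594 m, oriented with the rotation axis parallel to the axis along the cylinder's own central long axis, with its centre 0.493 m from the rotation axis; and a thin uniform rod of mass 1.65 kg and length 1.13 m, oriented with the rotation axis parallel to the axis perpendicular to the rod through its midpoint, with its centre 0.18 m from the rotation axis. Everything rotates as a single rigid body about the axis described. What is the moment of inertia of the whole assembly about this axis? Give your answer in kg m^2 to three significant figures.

Solid cylinder: I_cm = (1/2)MR² = (1/2)(5.76)(0.218)² = 0.13687 kg m^2; centre at d = 0.493 m, so the parallel axis theorem gives I = 0.13687 + (5.76)(0.493)² = 1.5368 kg m^2.
Thin rod: I_cm = (1/12)ML² = (1/12)(1.65)(1.13)² = 0.17557 kg m^2; centre at d = 0.18 m, so the parallel axis theorem gives I = 0.17557 + (1.65)(0.18)² = 0.22903 kg m^2.
Total I = 1.5368 + 0.22903 = 1.7659 kg m^2.

1.77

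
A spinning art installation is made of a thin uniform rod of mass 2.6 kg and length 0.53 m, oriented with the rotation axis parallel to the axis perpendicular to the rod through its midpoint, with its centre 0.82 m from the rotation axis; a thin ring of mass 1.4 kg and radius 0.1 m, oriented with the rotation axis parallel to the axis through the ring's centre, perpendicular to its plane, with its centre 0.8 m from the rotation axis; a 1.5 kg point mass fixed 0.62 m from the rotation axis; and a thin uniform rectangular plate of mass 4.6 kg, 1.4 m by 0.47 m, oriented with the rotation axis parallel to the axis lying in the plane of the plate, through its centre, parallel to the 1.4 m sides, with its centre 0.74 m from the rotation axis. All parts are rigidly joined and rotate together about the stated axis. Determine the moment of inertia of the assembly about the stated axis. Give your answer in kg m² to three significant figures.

Thin rod: I_cm = (1/12)ML² = (1/12)(2.6)(0.53)² = 0.060862 kg m²; centre at d = 0.82 m, so the parallel axis theorem gives I = 0.060862 + (2.6)(0.82)² = 1.8091 kg m².
Thin ring: I_cm = MR² = (1.4)(0.1)² = 0.014 kg m²; centre at d = 0.8 m, so the parallel axis theorem gives I = 0.014 + (1.4)(0.8)² = 0.91 kg m².
Point mass: I_cm = 0; centre at d = 0.62 m, so the parallel axis theorem gives I = 0 + (1.5)(0.62)² = 0.5766 kg m².
Rectangular plate: I_cm = (1/12)Mb² = (1/12)(4.6)(0.47)² = 0.084678 kg m²; centre at d = 0.74 m, so the parallel axis theorem gives I = 0.084678 + (4.6)(0.74)² = 2.6036 kg m².
Total I = 1.8091 + 0.91 + 0.5766 + 2.6036 = 5.8993 kg m².

5.90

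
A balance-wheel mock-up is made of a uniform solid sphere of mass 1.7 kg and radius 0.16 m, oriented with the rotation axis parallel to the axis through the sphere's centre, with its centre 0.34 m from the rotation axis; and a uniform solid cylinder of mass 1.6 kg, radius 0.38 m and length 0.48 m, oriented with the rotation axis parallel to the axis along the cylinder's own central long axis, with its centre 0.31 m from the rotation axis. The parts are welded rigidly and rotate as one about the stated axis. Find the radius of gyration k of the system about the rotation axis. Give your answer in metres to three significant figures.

0.383

Solid sphere: I_cm = (2/5)MR² = (2/5)(1.7)(0.16)² = 0.017408 kg m²; centre at d = 0.34 m, so I = I_cm + Md² gives I = 0.017408 + (1.7)(0.34)² = 0.21393 kg m².
Solid cylinder: I_cm = (1/2)MR² = (1/2)(1.6)(0.38)² = 0.11552 kg m²; centre at d = 0.31 m, so I = I_cm + Md² gives I = 0.11552 + (1.6)(0.31)² = 0.26928 kg m².
Total I = 0.48321 kg m²; total mass M = 3.3 kg.
k = √(I/M) = √(0.48321/3.3) = 0.38266 m.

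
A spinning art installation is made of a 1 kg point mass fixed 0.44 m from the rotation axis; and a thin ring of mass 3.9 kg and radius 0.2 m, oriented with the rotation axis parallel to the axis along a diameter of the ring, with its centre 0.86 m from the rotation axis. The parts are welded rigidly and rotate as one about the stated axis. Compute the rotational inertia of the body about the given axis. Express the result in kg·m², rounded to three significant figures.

Point mass: I_cm = 0; centre at d = 0.44 m, so the parallel axis theorem gives I = 0 + (1)(0.44)² = 0.1936 kg·m².
Thin ring: I_cm = (1/2)MR² = (1/2)(3.9)(0.2)² = 0.078 kg·m²; centre at d = 0.86 m, so the parallel axis theorem gives I = 0.078 + (3.9)(0.86)² = 2.9624 kg·m².
Total I = 0.1936 + 2.9624 = 3.156 kg·m².

3.16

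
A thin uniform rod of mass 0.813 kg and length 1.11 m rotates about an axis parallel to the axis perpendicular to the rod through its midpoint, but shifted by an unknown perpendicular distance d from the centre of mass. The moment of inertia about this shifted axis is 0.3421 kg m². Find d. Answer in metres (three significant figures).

About the centre-of-mass axis, I_cm = (1/12)ML² = (1/12)(0.813)(1.11)² = 0.083475 kg m².
Parallel axis theorem: I = I_cm + Md², so Md² = 0.3421 − 0.083475 = 0.25863 kg m².
d = √(0.25863 / 0.813) = 0.56401 m.

0.564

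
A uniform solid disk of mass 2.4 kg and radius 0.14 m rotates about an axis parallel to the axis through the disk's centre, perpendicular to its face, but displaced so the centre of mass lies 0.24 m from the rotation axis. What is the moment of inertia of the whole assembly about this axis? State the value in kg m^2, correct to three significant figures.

0.162

I_cm = (1/2)MR² = (1/2)(2.4)(0.14)² = 0.02352 kg m^2; centre at d = 0.24 m, so the parallel axis theorem gives I = 0.02352 + (2.4)(0.24)² = 0.16176 kg m^2.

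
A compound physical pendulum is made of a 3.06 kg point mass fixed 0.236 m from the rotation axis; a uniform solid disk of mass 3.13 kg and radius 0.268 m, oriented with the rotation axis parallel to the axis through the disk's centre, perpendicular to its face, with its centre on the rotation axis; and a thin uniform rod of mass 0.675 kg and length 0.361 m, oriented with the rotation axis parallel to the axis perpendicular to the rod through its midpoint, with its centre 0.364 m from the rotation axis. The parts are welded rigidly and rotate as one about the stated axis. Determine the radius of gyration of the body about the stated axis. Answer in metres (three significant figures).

Point mass: I_cm = 0; centre at d = 0.236 m, so I = I_cm + Md² gives I = 0 + (3.06)(0.236)² = 0.17043 kg m².
Solid disk: I_cm = (1/2)MR² = (1/2)(3.13)(0.268)² = 0.1124 kg m²; axis through the centre, so I = 0.1124 kg m².
Thin rod: I_cm = (1/12)ML² = (1/12)(0.675)(0.361)² = 0.0073306 kg m²; centre at d = 0.364 m, so I = I_cm + Md² gives I = 0.0073306 + (0.675)(0.364)² = 0.096765 kg m².
Total I = 0.3796 kg m²; total mass M = 6.865 kg.
k = √(I/M) = √(0.3796/6.865) = 0.23515 m.

0.235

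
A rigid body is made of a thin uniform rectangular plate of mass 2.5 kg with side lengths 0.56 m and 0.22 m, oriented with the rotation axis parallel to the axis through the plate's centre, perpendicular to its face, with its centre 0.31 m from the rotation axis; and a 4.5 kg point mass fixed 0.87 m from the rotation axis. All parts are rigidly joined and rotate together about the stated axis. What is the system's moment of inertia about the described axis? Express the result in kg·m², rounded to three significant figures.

3.72

Rectangular plate: I_cm = (1/12)M(a²+b²) = (1/12)(2.5)[(0.56)² + (0.22)²] = 0.075417 kg·m²; centre at d = 0.31 m, so the parallel axis theorem gives I = 0.075417 + (2.5)(0.31)² = 0.31567 kg·m².
Point mass: I_cm = 0; centre at d = 0.87 m, so the parallel axis theorem gives I = 0 + (4.5)(0.87)² = 3.4061 kg·m².
Total I = 0.31567 + 3.4061 = 3.7217 kg·m².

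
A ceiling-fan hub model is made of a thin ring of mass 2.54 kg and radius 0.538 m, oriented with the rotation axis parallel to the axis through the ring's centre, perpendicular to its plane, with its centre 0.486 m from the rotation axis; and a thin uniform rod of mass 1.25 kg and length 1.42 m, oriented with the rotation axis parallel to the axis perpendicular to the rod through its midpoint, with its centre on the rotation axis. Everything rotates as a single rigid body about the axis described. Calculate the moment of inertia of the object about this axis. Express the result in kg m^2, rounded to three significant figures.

1.55

Thin ring: I_cm = MR² = (2.54)(0.538)² = 0.73519 kg m^2; centre at d = 0.486 m, so the parallel axis theorem gives I = 0.73519 + (2.54)(0.486)² = 1.3351 kg m^2.
Thin rod: I_cm = (1/12)ML² = (1/12)(1.25)(1.42)² = 0.21004 kg m^2; axis through the centre, so I = 0.21004 kg m^2.
Total I = 1.3351 + 0.21004 = 1.5452 kg m^2.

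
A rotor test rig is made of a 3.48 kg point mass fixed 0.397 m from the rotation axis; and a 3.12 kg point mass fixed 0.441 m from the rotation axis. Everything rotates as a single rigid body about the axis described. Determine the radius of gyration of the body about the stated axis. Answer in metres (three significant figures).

0.418

Point mass: I_cm = 0; centre at d = 0.397 m, so I = I_cm + Md² gives I = 0 + (3.48)(0.397)² = 0.54848 kg·m².
Point mass: I_cm = 0; centre at d = 0.441 m, so I = I_cm + Md² gives I = 0 + (3.12)(0.441)² = 0.60678 kg·m².
Total I = 1.1553 kg·m²; total mass M = 6.6 kg.
k = √(I/M) = √(1.1553/6.6) = 0.41838 m.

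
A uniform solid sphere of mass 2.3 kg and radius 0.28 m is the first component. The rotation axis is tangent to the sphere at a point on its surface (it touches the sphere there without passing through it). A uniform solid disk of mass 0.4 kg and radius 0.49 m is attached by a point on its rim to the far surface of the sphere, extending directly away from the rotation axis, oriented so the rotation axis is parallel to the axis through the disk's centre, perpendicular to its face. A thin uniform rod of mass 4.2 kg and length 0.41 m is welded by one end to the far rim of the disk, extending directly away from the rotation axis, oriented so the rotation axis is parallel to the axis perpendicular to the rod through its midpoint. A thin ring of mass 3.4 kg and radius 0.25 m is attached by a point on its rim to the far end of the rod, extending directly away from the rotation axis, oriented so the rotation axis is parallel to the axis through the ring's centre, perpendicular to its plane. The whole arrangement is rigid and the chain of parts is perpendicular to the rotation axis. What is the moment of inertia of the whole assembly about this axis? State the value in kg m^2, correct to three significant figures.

Solid sphere: I_cm = (2/5)MR² = (2/5)(2.3)(0.28)² = 0.072128 kg m^2; centre at d = 0.28 m, so the parallel axis theorem gives I = 0.072128 + (2.3)(0.28)² = 0.25245 kg m^2.
Solid disk: I_cm = (1/2)MR² = (1/2)(0.4)(0.49)² = 0.04802 kg m^2; centre at d = 0.28 + 0.28 + 0.49 = 1.05 m, so the parallel axis theorem gives I = 0.04802 + (0.4)(1.05)² = 0.48902 kg m^2.
Thin rod: I_cm = (1/12)ML² = (1/12)(4.2)(0.41)² = 0.058835 kg m^2; centre at d = 0.28 + 0.28 + 0.49 + 0.49 + 0.205 = 1.745 m, so the parallel axis theorem gives I = 0.058835 + (4.2)(1.745)² = 12.848 kg m^2.
Thin ring: I_cm = MR² = (3.4)(0.25)² = 0.2125 kg m^2; centre at d = 0.28 + 0.28 + 0.49 + 0.49 + 0.205 + 0.205 + 0.25 = 2.2 m, so the parallel axis theorem gives I = 0.2125 + (3.4)(2.2)² = 16.669 kg m^2.
Total I = 0.25245 + 0.48902 + 12.848 + 16.669 = 30.258 kg m^2.

30.3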